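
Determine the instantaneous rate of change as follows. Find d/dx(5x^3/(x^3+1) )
Quotient rule: (f/g)' = (f'g - fg')/g²
f = 5x^3, f' = 15x^2
g = x^3+1, g' = 3x^2

Answer: (15x^2·(x^3+1)-15x^5)/(x^3+1)²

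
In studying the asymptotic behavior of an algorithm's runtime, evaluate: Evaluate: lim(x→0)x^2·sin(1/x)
Squeeze theorem: -|x^2| ≤ x^2·sin(1/x) ≤ |x^2|
Since x^2 → 0 as x → 0, by squeeze theorem the limit is 0

Answer: 0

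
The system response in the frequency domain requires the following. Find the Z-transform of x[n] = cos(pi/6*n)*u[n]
Z{cos(w0 * n) * u[n]} = z(z - cos(w0))/(z^2 - 2z * cos(w0) + 1)
With w0 = pi/6: X(z) = z(z - cos(pi/6))/(z^2 - 2z * cos(pi/6) + 1)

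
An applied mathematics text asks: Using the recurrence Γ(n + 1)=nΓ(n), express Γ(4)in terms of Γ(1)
Γ(4)=3Γ(3)=3·2Γ(2)=...=3!·Γ(1)=6·Γ(1)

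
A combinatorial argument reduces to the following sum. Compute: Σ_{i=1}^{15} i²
Using formula: Σ i^2 = n(n + 1)(2n + 1)/6 = 15·16·31/6 = 1240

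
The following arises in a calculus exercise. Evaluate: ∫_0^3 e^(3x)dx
Antiderivative: (1/3)e^(3x)
Evaluate: (1/3)(e^9 - 1)

Answer: (e^9 - 1)/3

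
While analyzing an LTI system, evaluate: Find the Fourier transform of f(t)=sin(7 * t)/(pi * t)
sin(W*t)/(pi*t)=(W/pi)*sinc(W*t/pi) is the impulse response of the ideal low-pass filter with cutoff W (here W=7).
Its Fourier transform is a rectangular function:
F(omega)=1 for |omega| < 7, 0 otherwise

Answer: rect(omega/14) [i.e., 1 for |omega| < 7, 0 otherwise]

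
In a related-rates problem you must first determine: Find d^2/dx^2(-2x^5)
Apply power rule 2 times:
d^1: -10x^4
d^2: -40x^3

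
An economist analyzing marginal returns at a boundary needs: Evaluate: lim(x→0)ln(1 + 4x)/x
L'Hôpital (0/0): lim 4/(1+4x) / 1 = 4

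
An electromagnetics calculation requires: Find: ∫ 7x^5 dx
Using power rule: ∫ 7x^5 dx=7/6 x^6+C=(7/6)x^6+C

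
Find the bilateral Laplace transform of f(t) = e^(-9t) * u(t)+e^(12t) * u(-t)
For e^(-9t)*u(t): L = 1/(s+9), Re(s) > -9
For e^(12t)*u(-t): L = -1/(s-12), Re(s) < 12
Combined: F(s) = 1/(s+9)-1/(s-12), -9 < Re(s) < 12

Answer: 1/(s+9)-1/(s-12), ROC: -9 < Re(s) < 12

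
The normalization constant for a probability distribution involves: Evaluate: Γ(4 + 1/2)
Γ(n + 1/2)=(2n)!√π/(4^n·n!)
=40320√π/(256·24)=(105/16)·√π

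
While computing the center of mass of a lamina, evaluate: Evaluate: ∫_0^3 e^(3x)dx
Antiderivative: (1/3)e^(3x)
Evaluate: (1/3)(e^9-1)

Answer: (e^9-1)/3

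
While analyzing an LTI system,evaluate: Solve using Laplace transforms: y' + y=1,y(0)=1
Take L of both sides: sY(s)-1+Y(s) = 1/s
Y(s)(s+1) = 1/s+1
Y(s) = 1/(s(s+1))+1/(s+1)
Partial fractions: 1/(s(s+1)) = 1/s - 1/(s+1)
So Y(s) = 1/s
Inverse transform (L^(-1){1/s} = 1, L^(-1){1/(s+1)} = e^(-t)):

Answer: y(t) = 1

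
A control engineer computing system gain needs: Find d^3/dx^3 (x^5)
Apply power rule 3 times:
d^1: 5x^4
d^2: 20x^3
d^3: 60x^2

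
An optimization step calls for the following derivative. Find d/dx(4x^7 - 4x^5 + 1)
Power rule: d/dx(ax^n)=n·a·x^(n-1)
Term by term: 28·x^6-20·x^4

Answer: 28x^6-20x^4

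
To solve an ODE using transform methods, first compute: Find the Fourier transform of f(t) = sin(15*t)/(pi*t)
sin(W * t)/(pi * t)=(W/pi) * sinc(W * t/pi) is the impulse response of the ideal low-pass filter with cutoff W (here W=15).
Its Fourier transform is a rectangular function:
F(omega)=1 for |omega| < 15, 0 otherwise

Answer: rect(omega/30) [i.e., 1 for |omega| < 15, 0 otherwise]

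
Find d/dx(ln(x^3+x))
Chain rule: d/dx[ln(u)]=u'/u where u=x^3 + x
u'=3x^2 + 1

Answer: (3x^2 + 1)/(x^3 + x)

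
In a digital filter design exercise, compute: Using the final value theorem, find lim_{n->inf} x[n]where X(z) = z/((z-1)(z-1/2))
Final value theorem: lim x[n]=lim_{z->1} (z-1) * X(z)
(z-1) * X(z)=z/(z-1/2)
As z->1: 1/(1-1/2)=1/(1/2)=2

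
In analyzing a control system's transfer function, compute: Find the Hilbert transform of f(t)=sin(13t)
The Hilbert transform shifts each frequency component by -pi/2.
H{sin(wt)} = -cos(wt)
With w = 13: H{sin(13t)} = -cos(13t)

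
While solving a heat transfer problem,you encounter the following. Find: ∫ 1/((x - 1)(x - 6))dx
Partial fractions: 1/((x-1)(x-6))=A/(x-1) + B/(x-6)
A=-1/5, B=1/5
∫ [-1/5· 1/(x-1) + 1/5· 1/(x-6)] dx
=(1/5)[ln|x-6| - ln|x-1|] + C

Answer: (1/5)·ln|(x-6)/(x-1)| + C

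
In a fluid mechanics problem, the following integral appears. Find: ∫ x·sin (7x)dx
By parts: u = x, dv = sin(7x) dx
du = dx, v = -cos(7x)/7
= -x·cos(7x)/7 + sin(7x)/7² + C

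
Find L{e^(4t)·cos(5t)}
First shifting: L{e^(at)f(t)} = F(s-a)
L{cos(5t)} = s/(s²+25)
Shift: (s-4)/((s-4)²+25)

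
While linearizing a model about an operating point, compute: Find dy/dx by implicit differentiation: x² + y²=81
Differentiate both sides: 2x + 2y·(dy/dx) = 0
Solve: dy/dx = -2x/(2y) = -x/y

Answer: dy/dx = -x/y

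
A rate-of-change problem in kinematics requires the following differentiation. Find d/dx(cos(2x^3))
Chain rule: d/dx[cos(u)] = -sin(u)·u' where u = 2x^3
u' = 6x^2

Answer: -6x^2·sin(2x^3)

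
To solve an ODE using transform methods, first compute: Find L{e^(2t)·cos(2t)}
First shifting: L{e^(at)f(t)} = F(s-a)
L{cos(2t)} = s/(s² + 4)
Shift: (s-2)/((s-2)² + 4)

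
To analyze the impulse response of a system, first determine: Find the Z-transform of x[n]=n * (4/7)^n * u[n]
Using the property Z{n*a^n*u[n]} = az/(z-a)^2
With a = 4/7: X(z) = (4/7)z/(z - 4/7)^2, |z| > 4/7

Answer: (4/7)z/(z - 4/7)^2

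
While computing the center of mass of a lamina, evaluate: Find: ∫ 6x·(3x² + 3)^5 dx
Let u = 3x²+3, du = 6x dx
∫ u^5 du = u^6/6+C

Answer: (3x²+3)^6/6+C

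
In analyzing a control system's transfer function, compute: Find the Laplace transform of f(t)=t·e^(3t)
L{t·e^(at)}=1/(s-a)²
L{t·e^(3t)}=1/(s-3)²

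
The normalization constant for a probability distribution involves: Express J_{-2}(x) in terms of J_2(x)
For integer n: J_{-n}(x)=(-1)^n J_n(x)
With n=2: J_{-2}(x)=(-1)^2 J_2(x)=J_2(x)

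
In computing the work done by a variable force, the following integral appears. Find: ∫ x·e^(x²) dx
Let u=x², du=2x dx
∫ (1/2)e^u du=e^u/2 + C

Answer: e^(x²)/2 + C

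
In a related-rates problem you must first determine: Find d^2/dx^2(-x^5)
Apply power rule 2 times:
d^1: -5x^4
d^2: -20x^3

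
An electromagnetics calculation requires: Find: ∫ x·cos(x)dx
By parts: u = x, dv = cos(x) dx
du = dx, v = sin(x)
= x·sin(x)+cos(x)+C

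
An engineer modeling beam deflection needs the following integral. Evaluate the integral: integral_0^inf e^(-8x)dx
integral_0^inf e^(-8x) dx=[-1/8*e^(-8x)]_0^inf
=0 - (-1/8)=1/8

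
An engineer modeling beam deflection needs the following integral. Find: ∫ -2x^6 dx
Using power rule: ∫ -2x^6 dx = -2/7 x^7+C = (-2/7)x^7+C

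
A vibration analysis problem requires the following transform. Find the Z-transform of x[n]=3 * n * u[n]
Z{n * u[n]} = z/(z-1)^2
By linearity: Z{3 * n * u[n]} = 3z/(z-1)^2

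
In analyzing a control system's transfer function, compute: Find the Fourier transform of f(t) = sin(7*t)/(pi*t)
sin(W * t)/(pi * t)=(W/pi) * sinc(W * t/pi) is the impulse response of the ideal low-pass filter with cutoff W (here W=7).
Its Fourier transform is a rectangular function:
F(omega)=1 for |omega| < 7, 0 otherwise

Answer: rect(omega/14) [i.e., 1 for |omega| < 7, 0 otherwise]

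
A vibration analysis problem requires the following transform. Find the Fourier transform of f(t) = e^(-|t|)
Using the standard pair: F{e^(-a|t|)} = 2a/(a^2 + omega^2)
With a = 1: F(omega) = 2/(1 + omega^2)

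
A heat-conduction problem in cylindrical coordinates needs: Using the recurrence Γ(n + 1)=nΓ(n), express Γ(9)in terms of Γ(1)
Γ(9) = 8Γ(8) = 8·7Γ(7) = ... = 8!·Γ(1) = 40320·Γ(1)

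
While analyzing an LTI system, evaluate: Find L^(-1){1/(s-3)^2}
L^(-1){1/(s-a)^n} = t^(n-1)·e^(at)/(n-1)!
Here a = 3, n = 2: t^1·e^(3t)/1

Answer: t·e^(3t)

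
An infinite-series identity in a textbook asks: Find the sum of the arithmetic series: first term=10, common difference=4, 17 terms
Last term: a_n = 10+(17-1)·4 = 74
Sum = n(a_1+a_n)/2 = 17(10+74)/2 = 714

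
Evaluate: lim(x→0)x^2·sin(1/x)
Squeeze theorem: -|x^2| ≤ x^2·sin(1/x) ≤ |x^2|
Since x^2 → 0 as x → 0, by squeeze theorem the limit is 0

Answer: 0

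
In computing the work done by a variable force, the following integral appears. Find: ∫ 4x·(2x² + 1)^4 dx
Let u = 2x² + 1, du = 4x dx
∫ u^4 du = u^5/5 + C

Answer: (2x² + 1)^5/5 + C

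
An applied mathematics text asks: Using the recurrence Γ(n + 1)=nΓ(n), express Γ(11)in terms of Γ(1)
Γ(11) = 10Γ(10) = 10·9Γ(9) = ... = 10!·Γ(1) = 3628800·Γ(1)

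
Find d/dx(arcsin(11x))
d/dx[arcsin(u)] = u'/√(1-u²), u = 11x, u' = 11

Answer: 11/√(1 - 121x²)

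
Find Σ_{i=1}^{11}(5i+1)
= 5·Σ i + 1·11 = 5·66 + 11 = 341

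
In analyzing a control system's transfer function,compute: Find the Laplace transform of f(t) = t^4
L{t^n} = n!/s^(n + 1)
L{t^4} = 4!/s^5 = 24/s^5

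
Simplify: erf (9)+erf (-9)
erf is odd: erf(-9)=-erf(9)
erf(9)+erf(-9)=erf(9) - erf(9)=0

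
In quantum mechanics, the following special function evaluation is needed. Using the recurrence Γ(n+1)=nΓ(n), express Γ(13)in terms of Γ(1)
Γ(13) = 12Γ(12) = 12·11Γ(11) = ... = 12!·Γ(1) = 479001600·Γ(1)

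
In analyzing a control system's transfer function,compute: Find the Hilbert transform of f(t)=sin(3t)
The Hilbert transform shifts each frequency component by -pi/2.
H{sin(wt)}=-cos(wt)
With w=3: H{sin(3t)}=-cos(3t)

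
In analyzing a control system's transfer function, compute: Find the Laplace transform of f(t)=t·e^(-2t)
L{t·e^(at)} = 1/(s-a)²
L{t·e^(-2t)} = 1/(s + 2)²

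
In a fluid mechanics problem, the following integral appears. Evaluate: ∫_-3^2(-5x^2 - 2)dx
Step 1: Find antiderivative F(x) = (-5/3)x^3-2x
Step 2: F(2) - F(-3) = -52/3 - (51) = -205/3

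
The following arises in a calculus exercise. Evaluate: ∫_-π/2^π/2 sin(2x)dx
Antiderivative: -cos(2x)/2
Evaluate at bounds: [-cos(2·π/2)/2] - [-cos(2·-π/2)/2]
=(-(-1) + (-1))/2=0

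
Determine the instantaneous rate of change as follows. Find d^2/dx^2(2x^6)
Apply power rule 2 times:
d^1: 12x^5
d^2: 60x^4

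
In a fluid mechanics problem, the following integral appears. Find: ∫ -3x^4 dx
Using power rule: ∫ -3x^4 dx=-3/5 x^5+C=(-3/5)x^5+C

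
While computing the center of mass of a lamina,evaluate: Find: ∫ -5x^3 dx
Using power rule: ∫ -5x^3 dx = -5/4 x^4+C = (-5/4)x^4+C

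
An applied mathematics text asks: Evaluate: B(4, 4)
B(x,y) = Γ(x)Γ(y)/Γ(x+y) = (x-1)!(y-1)!/(x+y-1)!
B(4,4) = 3!·3!/7! = 1/140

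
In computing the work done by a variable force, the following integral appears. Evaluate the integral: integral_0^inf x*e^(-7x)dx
This is a Gamma integral. Substitute u=7x (du=7 dx):
integral_0^inf x * e^(-7x) dx=(1/7^2) integral_0^inf u^1 * e^(-u) du
=Gamma(2)/7^2=1!/7^2=1/49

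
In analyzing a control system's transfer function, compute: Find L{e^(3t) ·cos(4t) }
First shifting: L{e^(at)f(t)} = F(s-a)
L{cos(4t)} = s/(s²+16)
Shift: (s-3)/((s-3)²+16)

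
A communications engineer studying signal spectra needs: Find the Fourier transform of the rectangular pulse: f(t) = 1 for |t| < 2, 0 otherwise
F(omega) = integral from -2 to 2 of e^(-j*omega*t) dt
= 2*sin(2*omega)/omega = 4*sinc(2*omega/pi)

Answer: 2*sin(2*omega)/omega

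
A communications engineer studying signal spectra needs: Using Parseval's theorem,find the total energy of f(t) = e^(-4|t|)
Parseval's theorem: E = integral |f(t)|^2 dt = (1/2pi) integral |F(omega)|^2 domega
E = integral_{-inf}^{inf} e^(-8|t|) dt = 2 * integral_0^inf e^(-8t) dt = 2/(2 * 4) = 1/4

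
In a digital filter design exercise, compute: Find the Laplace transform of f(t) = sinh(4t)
L{sinh(at)}=a/(s²-a²)
L{sinh(4t)}=4/(s²-16)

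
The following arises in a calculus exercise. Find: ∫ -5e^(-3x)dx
Since d/dx[e^(-3x)]=-3e^(-3x), we get 5/3 e^(-3x)+C

Answer: (5/3)e^(-3x)+C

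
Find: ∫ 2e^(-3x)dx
Since d/dx[e^(-3x)] = -3e^(-3x), we get -2/3 e^(-3x)+C

Answer: (-2/3)e^(-3x)+C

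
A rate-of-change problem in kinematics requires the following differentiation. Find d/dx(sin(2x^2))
Chain rule: d/dx[sin(u)] = cos(u)·u' where u = 2x^2
u' = 4x

Answer: 4x·cos(2x^2)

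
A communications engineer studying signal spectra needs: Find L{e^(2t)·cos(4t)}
First shifting: L{e^(at)f(t)}=F(s-a)
L{cos(4t)}=s/(s²+16)
Shift: (s-2)/((s-2)²+16)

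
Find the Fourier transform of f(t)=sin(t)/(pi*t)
sin(W * t)/(pi * t) = (W/pi) * sinc(W * t/pi) is the impulse response of the ideal low-pass filter with cutoff W (here W = 1).
Its Fourier transform is a rectangular function:
F(omega) = 1 for |omega| < 1, 0 otherwise

Answer: rect(omega/2) [i.e., 1 for |omega| < 1, 0 otherwise]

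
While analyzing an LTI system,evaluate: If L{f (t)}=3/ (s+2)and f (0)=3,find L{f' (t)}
L{f'(t)}=s·F(s) - f(0)=3s/(s+2)-3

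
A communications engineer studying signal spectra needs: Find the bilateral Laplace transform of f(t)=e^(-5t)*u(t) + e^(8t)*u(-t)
For e^(-5t) * u(t): L = 1/(s+5), Re(s) > -5
For e^(8t) * u(-t): L = -1/(s-8), Re(s) < 8
Combined: F(s) = 1/(s+5)-1/(s-8), -5 < Re(s) < 8

Answer: 1/(s+5)-1/(s-8), ROC: -5 < Re(s) < 8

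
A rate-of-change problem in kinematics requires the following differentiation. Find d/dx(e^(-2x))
Chain rule: d/dx[e^u]=e^u · u' where u=-2x
u'=-2

Answer: -2·e^(-2x)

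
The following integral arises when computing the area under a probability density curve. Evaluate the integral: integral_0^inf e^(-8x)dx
integral_0^inf e^(-8x) dx = [-1/8*e^(-8x)]_0^inf
= 0 - (-1/8) = 1/8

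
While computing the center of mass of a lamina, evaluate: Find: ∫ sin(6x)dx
Using substitution u=6x: ∫ sin(u) du/6=-cos(u)/6+C

Answer: (-1/6)cos(6x)+C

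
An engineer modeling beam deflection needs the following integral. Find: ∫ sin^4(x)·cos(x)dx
Let u = sin(x), du = cos(x) dx
∫ u^4 du = u^5/5+C

Answer: sin^5(x)/5+C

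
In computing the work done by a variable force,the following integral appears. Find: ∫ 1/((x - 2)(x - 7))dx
Partial fractions: 1/((x-2)(x-7))=A/(x-2)+B/(x-7)
A=-1/5, B=1/5
∫ [-1/5· 1/(x-2)+1/5· 1/(x-7)] dx
=(1/5)[ln|x-7| - ln|x-2|]+C

Answer: (1/5)·ln|(x-7)/(x-2)|+C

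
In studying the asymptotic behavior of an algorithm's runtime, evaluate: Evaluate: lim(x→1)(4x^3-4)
Polynomial is continuous, so substitute x=1:
4·1^3 - 4=0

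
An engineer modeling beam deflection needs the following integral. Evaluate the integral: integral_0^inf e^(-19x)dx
integral_0^inf e^(-19x) dx=[-1/19*e^(-19x)]_0^inf
=0 - (-1/19)=1/19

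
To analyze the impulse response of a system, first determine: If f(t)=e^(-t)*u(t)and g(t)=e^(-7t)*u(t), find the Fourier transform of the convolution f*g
By the convolution theorem: F{f * g}=F(omega) * G(omega)
F(omega)=1/(1+j * omega), G(omega)=1/(7+j * omega)
F{f * g}=1/((1+j * omega)(7+j * omega))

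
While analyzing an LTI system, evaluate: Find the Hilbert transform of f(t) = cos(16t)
The Hilbert transform shifts each frequency component by -pi/2.
H{cos(wt)} = sin(wt)
With w = 16: H{cos(16t)} = sin(16t)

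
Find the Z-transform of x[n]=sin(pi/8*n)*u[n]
Z{sin(w0 * n) * u[n]}=z * sin(w0)/(z^2-2z * cos(w0)+1)
With w0=pi/8: X(z)=z * sin(pi/8)/(z^2-2z * cos(pi/8)+1)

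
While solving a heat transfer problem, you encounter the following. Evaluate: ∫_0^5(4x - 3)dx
Step 1: Find antiderivative F(x) = 2x^2 - 3x
Step 2: F(5) - F(0) = 35 - (0) = 35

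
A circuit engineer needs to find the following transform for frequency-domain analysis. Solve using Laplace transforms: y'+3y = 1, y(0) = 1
Take L of both sides: sY(s) - 1 + 3Y(s) = 1/s
Y(s)(s + 3) = 1/s + 1
Y(s) = 1/(s(s + 3)) + 1/(s + 3)
Partial fractions: 1/(s(s + 3)) = (1/3)/s - (1/3)/(s + 3)
So Y(s) = (1/3)/s + (2/3)/(s + 3)
Inverse transform (L^(-1){1/s} = 1, L^(-1){1/(s + 3)} = e^(-3t)):

Answer: y(t) = 1/3 + (2/3)·e^(-3t)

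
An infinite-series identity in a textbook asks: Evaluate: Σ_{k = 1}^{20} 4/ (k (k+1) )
Partial fractions: 4/(k(k + 1))=4/k - 4/(k + 1)
Telescoping sum: 4(1 - 1/21)=4·20/21

Answer: 80/21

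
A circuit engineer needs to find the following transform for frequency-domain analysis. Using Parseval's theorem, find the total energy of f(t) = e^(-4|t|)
Parseval's theorem: E = integral |f(t)|^2 dt = (1/2pi) integral |F(omega)|^2 domega
E = integral_{-inf}^{inf} e^(-8|t|) dt = 2 * integral_0^inf e^(-8t) dt = 2/(2 * 4) = 1/4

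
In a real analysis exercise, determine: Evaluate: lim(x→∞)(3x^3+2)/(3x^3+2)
Divide numerator and denominator by x^3:
lim (3 + 2/x^3)/(3 + 2/x^3) = 1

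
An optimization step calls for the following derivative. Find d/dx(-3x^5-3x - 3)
Power rule: d/dx(ax^n)=n·a·x^(n-1)
Term by term: -15·x^4 - 3

Answer: -15x^4 - 3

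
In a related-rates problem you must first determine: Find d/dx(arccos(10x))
d/dx[arccos(u)]=-u'/√(1-u²), u=10x, u'=10

Answer: -10/√(1 - 100x²)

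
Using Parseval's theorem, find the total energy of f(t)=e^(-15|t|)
Parseval's theorem: E = integral |f(t)|^2 dt = (1/2pi) integral |F(omega)|^2 domega
E = integral_{-inf}^{inf} e^(-30|t|) dt = 2*integral_0^inf e^(-30t) dt = 2/(2*15) = 1/15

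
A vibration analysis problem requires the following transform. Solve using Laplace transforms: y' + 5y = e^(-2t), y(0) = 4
Take L: sY - 4 + 5Y = 1/(s + 2)
Y(s + 5) = 1/(s + 2) + 4
Y = 1/((s + 2)(s + 5)) + 4/(s + 5)
Partial fractions: 1/((s + 2)(s + 5)) = (1/3)/(s + 2) - (1/3)/(s + 5)
So Y = (1/3)/(s + 2) + (11/3)/(s + 5)
Inverse Laplace transform (L^(-1){1/(s + 2)} = e^(-2t), L^(-1){1/(s + 5)} = e^(-5t)):

Answer: y(t) = (1/3)·e^(-2t) + (11/3)·e^(-5t)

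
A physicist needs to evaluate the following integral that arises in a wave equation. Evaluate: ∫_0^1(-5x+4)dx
Step 1: Find antiderivative F(x)=(-5/2)x^2+4x
Step 2: F(1) - F(0)=3/2 - (0)=3/2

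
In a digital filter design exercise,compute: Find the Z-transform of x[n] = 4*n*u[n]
Z{n * u[n]} = z/(z-1)^2
By linearity: Z{4 * n * u[n]} = 4z/(z-1)^2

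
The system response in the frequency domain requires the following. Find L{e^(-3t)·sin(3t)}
First shifting: L{e^(at)f(t)} = F(s-a)
L{sin(3t)} = 3/(s²+9)
Shift: 3/((s+3)²+9)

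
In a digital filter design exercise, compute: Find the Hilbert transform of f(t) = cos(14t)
The Hilbert transform shifts each frequency component by -pi/2.
H{cos(wt)} = sin(wt)
With w = 14: H{cos(14t)} = sin(14t)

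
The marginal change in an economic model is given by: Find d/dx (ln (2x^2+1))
Chain rule: d/dx[ln(u)]=u'/u where u=2x^2 + 1
u'=4x

Answer: (4x)/(2x^2 + 1)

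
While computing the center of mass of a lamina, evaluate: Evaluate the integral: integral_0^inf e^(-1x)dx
integral_0^inf e^(-1x) dx = [-1/1*e^(-1x)]_0^inf
= 0 - (-1/1) = 1/1

Answer: 1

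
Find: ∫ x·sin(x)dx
By parts: u=x, dv=sin(x) dx
du=dx, v=-cos(x)
=-x·cos(x) + sin(x) + C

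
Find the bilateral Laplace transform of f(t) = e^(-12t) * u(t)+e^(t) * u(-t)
For e^(-12t) * u(t): L=1/(s+12), Re(s) > -12
For e^(t) * u(-t): L=-1/(s-1), Re(s) < 1
Combined: F(s)=1/(s+12)-1/(s-1), -12 < Re(s) < 1

Answer: 1/(s+12)-1/(s-1), ROC: -12 < Re(s) < 1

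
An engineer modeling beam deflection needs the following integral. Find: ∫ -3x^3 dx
Using power rule: ∫ -3x^3 dx = -3/4 x^4+C = (-3/4)x^4+C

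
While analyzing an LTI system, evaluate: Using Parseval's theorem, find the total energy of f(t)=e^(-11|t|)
Parseval's theorem: E=integral |f(t)|^2 dt=(1/2pi) integral |F(omega)|^2 domega
E=integral_{-inf}^{inf} e^(-22|t|) dt=2 * integral_0^inf e^(-22t) dt=2/(2 * 11)=1/11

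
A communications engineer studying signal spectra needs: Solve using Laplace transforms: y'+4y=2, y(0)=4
Take L of both sides: sY(s) - 4 + 4Y(s) = 2/s
Y(s)(s + 4) = 2/s + 4
Y(s) = 2/(s(s + 4)) + 4/(s + 4)
Partial fractions: 2/(s(s + 4)) = (1/2)/s - (1/2)/(s + 4)
So Y(s) = (1/2)/s + (7/2)/(s + 4)
Inverse transform (L^(-1){1/s} = 1, L^(-1){1/(s + 4)} = e^(-4t)):

Answer: y(t) = 1/2 + (7/2)·e^(-4t)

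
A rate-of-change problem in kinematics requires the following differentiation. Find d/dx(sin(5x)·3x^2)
Product rule: (fg)'=f'g+fg'
f=sin(5x), f'=5·cos(5x)
g=3x^2, g'=6x

Answer: 15·cos(5x)·x^2+6·sin(5x)·x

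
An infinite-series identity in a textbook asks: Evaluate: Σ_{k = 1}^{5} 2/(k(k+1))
Partial fractions: 2/(k(k + 1)) = 2/k - 2/(k + 1)
Telescoping sum: 2(1 - 1/6) = 2·5/6

Answer: 5/3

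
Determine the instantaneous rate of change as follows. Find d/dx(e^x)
Chain rule: d/dx[e^u] = e^u · u' where u = x
u' = 1

Answer: 1·e^x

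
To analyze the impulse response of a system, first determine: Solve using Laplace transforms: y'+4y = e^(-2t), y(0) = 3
Take L: sY - 3 + 4Y=1/(s + 2)
Y(s + 4)=1/(s + 2) + 3
Y=1/((s + 2)(s + 4)) + 3/(s + 4)
Partial fractions: 1/((s + 2)(s + 4))=(1/2)/(s + 2) - (1/2)/(s + 4)
So Y=(1/2)/(s + 2) + (5/2)/(s + 4)
Inverse Laplace transform (L^(-1){1/(s + 2)}=e^(-2t), L^(-1){1/(s + 4)}=e^(-4t)):

Answer: y(t)=(1/2)·e^(-2t) + (5/2)·e^(-4t)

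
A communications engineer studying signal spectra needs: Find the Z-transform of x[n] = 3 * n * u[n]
Z{n * u[n]}=z/(z-1)^2
By linearity: Z{3 * n * u[n]}=3z/(z-1)^2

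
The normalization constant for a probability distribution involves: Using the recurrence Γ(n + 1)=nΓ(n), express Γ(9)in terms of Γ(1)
Γ(9)=8Γ(8)=8·7Γ(7)=...=8!·Γ(1)=40320·Γ(1)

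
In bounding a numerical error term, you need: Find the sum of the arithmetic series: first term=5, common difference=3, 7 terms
Last term: a_n=5+(7-1)·3=23
Sum=n(a_1+a_n)/2=7(5+23)/2=98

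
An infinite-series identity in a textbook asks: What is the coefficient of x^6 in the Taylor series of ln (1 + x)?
ln(1+x)=Σ (-1)^(n+1) x^n/n
Coefficient of x^6=(-1)^7/6=-1/6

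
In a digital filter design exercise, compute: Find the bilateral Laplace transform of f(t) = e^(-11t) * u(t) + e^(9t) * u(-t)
For e^(-11t)*u(t): L=1/(s + 11), Re(s) > -11
For e^(9t)*u(-t): L=-1/(s-9), Re(s) < 9
Combined: F(s)=1/(s + 11) - 1/(s-9), -11 < Re(s) < 9

Answer: 1/(s + 11) - 1/(s-9), ROC: -11 < Re(s) < 9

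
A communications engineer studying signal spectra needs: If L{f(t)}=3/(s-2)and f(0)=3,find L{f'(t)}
L{f'(t)} = s·F(s) - f(0) = 3s/(s-2) - 3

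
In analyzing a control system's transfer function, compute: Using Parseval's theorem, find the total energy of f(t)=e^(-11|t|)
Parseval's theorem: E=integral |f(t)|^2 dt=(1/2pi) integral |F(omega)|^2 domega
E=integral_{-inf}^{inf} e^(-22|t|) dt=2*integral_0^inf e^(-22t) dt=2/(2*11)=1/11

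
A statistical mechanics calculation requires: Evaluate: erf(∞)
erf(∞) = 1 (the error function converges to 1)

Answer: 1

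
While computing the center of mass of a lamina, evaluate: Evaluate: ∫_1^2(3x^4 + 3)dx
Step 1: Find antiderivative F(x)=(3/5)x^5 + 3x
Step 2: F(2) - F(1)=126/5 - (18/5)=108/5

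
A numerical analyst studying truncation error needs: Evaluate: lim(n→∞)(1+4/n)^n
This is the definition of e^4: lim(1 + 4/n)^n=e^4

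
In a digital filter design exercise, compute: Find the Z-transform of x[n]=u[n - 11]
Using the time-shift property: Z{u[n-11]}=z^(-11)*z/(z-1)
=z^(-10)/(z-1)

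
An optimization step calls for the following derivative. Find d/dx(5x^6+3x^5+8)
Power rule: d/dx(ax^n) = n·a·x^(n-1)
Term by term: 30·x^5+15·x^4

Answer: 30x^5+15x^4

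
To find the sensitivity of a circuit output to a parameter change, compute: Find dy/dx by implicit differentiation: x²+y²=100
Differentiate both sides: 2x+2y·(dy/dx)=0
Solve: dy/dx=-2x/(2y)=-x/y

Answer: dy/dx=-x/y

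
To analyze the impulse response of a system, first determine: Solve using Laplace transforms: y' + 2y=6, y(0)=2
Take L of both sides: sY(s) - 2 + 2Y(s)=6/s
Y(s)(s + 2)=6/s + 2
Y(s)=6/(s(s + 2)) + 2/(s + 2)
Partial fractions: 6/(s(s + 2))=3/s - 3/(s + 2)
So Y(s)=3/s - 1/(s + 2)
Inverse transform (L^(-1){1/s}=1, L^(-1){1/(s + 2)}=e^(-2t)):

Answer: y(t)=3 - e^(-2t)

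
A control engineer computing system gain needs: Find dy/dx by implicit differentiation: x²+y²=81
Differentiate both sides: 2x+2y·(dy/dx) = 0
Solve: dy/dx = -2x/(2y) = -x/y

Answer: dy/dx = -x/y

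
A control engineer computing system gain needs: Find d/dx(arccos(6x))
d/dx[arccos(u)] = -u'/√(1-u²), u = 6x, u' = 6

Answer: -6/√(1 - 36x²)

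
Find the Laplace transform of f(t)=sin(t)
L{sin(wt)}=w/(s² + w²)
L{sin(t)}=1/(s² + 1)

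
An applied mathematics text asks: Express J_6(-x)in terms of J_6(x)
For integer n: J_n(-x) = (-1)^n J_n(x)
With n = 6: J_6(-x) = (-1)^6 J_6(x) = J_6(x)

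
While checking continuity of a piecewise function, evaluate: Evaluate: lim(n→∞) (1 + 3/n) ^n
This is the definition of e^3: lim(1+3/n)^n = e^3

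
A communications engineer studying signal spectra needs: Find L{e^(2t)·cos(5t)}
First shifting: L{e^(at)f(t)}=F(s-a)
L{cos(5t)}=s/(s²+25)
Shift: (s-2)/((s-2)²+25)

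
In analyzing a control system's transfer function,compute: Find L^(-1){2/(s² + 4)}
L^(-1){w/(s² + w²)}=sin(wt)
Here w=2

Answer: sin(2t)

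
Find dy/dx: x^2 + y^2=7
Differentiate: 2x + 2y·(dy/dx)=0
dy/dx=-2x/(2y)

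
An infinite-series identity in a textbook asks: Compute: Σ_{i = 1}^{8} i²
Using formula: Σ i^2=n(n+1)(2n+1)/6=8·9·17/6=204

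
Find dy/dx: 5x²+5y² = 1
Differentiate: 10x + 10y·(dy/dx)=0
dy/dx=-10x/(10y)=-1·(x/y)

Answer: dy/dx=-1·(x/y)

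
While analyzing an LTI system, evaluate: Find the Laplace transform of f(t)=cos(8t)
L{cos(wt)}=s/(s² + w²)
L{cos(8t)}=s/(s² + 64)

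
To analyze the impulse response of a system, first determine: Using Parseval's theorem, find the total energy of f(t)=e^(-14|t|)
Parseval's theorem: E=integral |f(t)|^2 dt=(1/2pi) integral |F(omega)|^2 domega
E=integral_{-inf}^{inf} e^(-28|t|) dt=2 * integral_0^inf e^(-28t) dt=2/(2 * 14)=1/14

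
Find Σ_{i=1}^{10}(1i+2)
= 1·Σ i+2·10 = 1·55+20 = 75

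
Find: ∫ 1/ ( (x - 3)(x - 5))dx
Partial fractions: 1/((x-3)(x-5))=A/(x-3) + B/(x-5)
A=-1/2, B=1/2
∫ [-1/2· 1/(x-3) + 1/2· 1/(x-5)] dx
=(1/2)[ln|x-5| - ln|x-3|] + C

Answer: (1/2)·ln|(x-5)/(x-3)| + C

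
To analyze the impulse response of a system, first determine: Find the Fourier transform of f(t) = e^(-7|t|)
Using the standard pair: F{e^(-a|t|)} = 2a/(a^2 + omega^2)
With a = 7: F(omega) = 14/(49 + omega^2)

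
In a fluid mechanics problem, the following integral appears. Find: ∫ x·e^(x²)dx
Let u = x², du = 2x dx
∫ (1/2)e^u du = e^u/2 + C

Answer: e^(x²)/2 + C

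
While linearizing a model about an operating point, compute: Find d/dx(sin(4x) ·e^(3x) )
Product rule: (fg)' = f'g+fg'
f = sin(4x), f' = 4·cos(4x)
g = e^(3x), g' = 3·e^(3x)

Answer: 4·cos(4x)·e^(3x)+3·sin(4x)·e^(3x)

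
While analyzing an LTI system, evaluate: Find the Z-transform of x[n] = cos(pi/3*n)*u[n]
Z{cos(w0 * n) * u[n]}=z(z - cos(w0))/(z^2-2z * cos(w0)+1)
With w0=pi/3: X(z)=z(z - cos(pi/3))/(z^2-2z * cos(pi/3)+1)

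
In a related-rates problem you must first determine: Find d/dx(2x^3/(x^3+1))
Quotient rule: (f/g)'=(f'g - fg')/g²
f=2x^3, f'=6x^2
g=x^3 + 1, g'=3x^2

Answer: (6x^2·(x^3 + 1) - 6x^5)/(x^3 + 1)²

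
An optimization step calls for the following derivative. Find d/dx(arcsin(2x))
d/dx[arcsin(u)] = u'/√(1-u²), u = 2x, u' = 2

Answer: 2/√(1-4x²)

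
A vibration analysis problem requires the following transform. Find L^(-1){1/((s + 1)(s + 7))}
Partial fractions: 1/((s+1)(s+7))=A/(s+1)+B/(s+7)
Cover-up: A=1/(s+7)|_{s=-1}=1/6; B=1/(s+1)|_{s=-7}=-1/6
L^(-1)=(1/6)e^(-t) - (1/6)e^(-7t)

Answer: (1/6)(e^(-t) - e^(-7t))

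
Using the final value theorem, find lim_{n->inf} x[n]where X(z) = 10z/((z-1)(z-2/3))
Final value theorem: lim x[n] = lim_{z->1} (z-1) * X(z)
(z-1) * X(z) = 10z/(z-2/3)
As z->1: 10/(1 - 2/3) = 10/(1/3) = 30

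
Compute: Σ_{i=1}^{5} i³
Using formula: Σ i^3=[n(n + 1)/2]²=[5·6/2]²=225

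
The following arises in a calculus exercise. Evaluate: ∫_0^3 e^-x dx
Antiderivative: -e^-x
Evaluate: -(e^-3 - 1)

Answer: (e^-3 - 1)/(-1)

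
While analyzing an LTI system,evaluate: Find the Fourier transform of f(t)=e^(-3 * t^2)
The Fourier transform of a Gaussian e^(-a*t^2) is sqrt(pi/a)*e^(-omega^2/(4a)).
With a=3: F(omega)=sqrt(pi/3)*e^(-omega^2/12)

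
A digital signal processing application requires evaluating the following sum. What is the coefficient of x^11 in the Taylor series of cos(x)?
cos(x) has only even powers. Coefficient of x^11 = 0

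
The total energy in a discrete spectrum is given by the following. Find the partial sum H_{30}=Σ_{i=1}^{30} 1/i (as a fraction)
H_30 = 1+1/2+1/3+...+1/30
= 9304682830147/2329089562800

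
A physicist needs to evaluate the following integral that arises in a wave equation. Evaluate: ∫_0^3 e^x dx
Antiderivative: e^x
Evaluate: (e^3-1)

Answer: e^3-1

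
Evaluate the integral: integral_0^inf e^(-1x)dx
integral_0^inf e^(-1x) dx=[-1/1 * e^(-1x)]_0^inf
=0 - (-1/1)=1/1

Answer: 1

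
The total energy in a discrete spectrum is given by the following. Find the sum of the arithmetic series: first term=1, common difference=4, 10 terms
Last term: a_n=1 + (10 - 1)·4=37
Sum=n(a_1 + a_n)/2=10(1 + 37)/2=190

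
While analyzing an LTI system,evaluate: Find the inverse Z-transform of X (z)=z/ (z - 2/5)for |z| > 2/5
Standard pair: z/(z-a) <-> a^n * u[n] for causal signals
With a=2/5: x[n]=(2/5)^n * u[n]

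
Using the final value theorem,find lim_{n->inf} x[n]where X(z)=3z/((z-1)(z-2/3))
Final value theorem: lim x[n]=lim_{z->1} (z-1) * X(z)
(z-1) * X(z)=3z/(z-2/3)
As z->1: 3/(1 - 2/3)=3/(1/3)=9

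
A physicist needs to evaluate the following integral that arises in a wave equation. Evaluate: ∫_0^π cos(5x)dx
Antiderivative: sin(5x)/5
Evaluate at bounds: [sin(5·π)/5] - [sin(5·0)/5]
=((0) - (0))/5=0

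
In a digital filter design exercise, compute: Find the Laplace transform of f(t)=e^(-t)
L{e^(at)} = 1/(s-a)
L{e^(-t)} = 1/(s + 1)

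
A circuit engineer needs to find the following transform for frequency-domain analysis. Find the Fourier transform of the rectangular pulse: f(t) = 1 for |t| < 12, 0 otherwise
F(omega)=integral from -12 to 12 of e^(-j*omega*t) dt
=2*sin(12*omega)/omega=24*sinc(12*omega/pi)

Answer: 2*sin(12*omega)/omega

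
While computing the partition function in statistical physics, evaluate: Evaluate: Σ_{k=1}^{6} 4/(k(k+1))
Partial fractions: 4/(k(k+1)) = 4/k - 4/(k+1)
Telescoping sum: 4(1-1/7) = 4·6/7

Answer: 24/7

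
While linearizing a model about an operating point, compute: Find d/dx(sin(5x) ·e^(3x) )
Product rule: (fg)'=f'g+fg'
f=sin(5x), f'=5·cos(5x)
g=e^(3x), g'=3·e^(3x)

Answer: 5·cos(5x)·e^(3x)+3·sin(5x)·e^(3x)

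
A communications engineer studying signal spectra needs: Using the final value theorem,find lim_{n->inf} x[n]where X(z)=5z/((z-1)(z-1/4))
Final value theorem: lim x[n] = lim_{z->1} (z-1) * X(z)
(z-1) * X(z) = 5z/(z-1/4)
As z->1: 5/(1-1/4) = 5/(3/4) = 20/3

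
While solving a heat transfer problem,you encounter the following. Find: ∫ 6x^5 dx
Using power rule: ∫ 6x^5 dx = 6/6 x^6 + C = x^6 + C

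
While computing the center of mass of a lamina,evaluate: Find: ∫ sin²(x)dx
Using identity sin²(u) = (1 - cos(2u))/2:
∫ (1 - cos(2x))/2 dx = x/2 - sin(2x)/4 + C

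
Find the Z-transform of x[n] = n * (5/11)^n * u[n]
Using the property Z{n * a^n * u[n]} = az/(z-a)^2
With a = 5/11: X(z) = (5/11)z/(z - 5/11)^2, |z| > 5/11

Answer: (5/11)z/(z - 5/11)^2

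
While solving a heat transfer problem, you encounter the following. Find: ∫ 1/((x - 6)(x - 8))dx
Partial fractions: 1/((x-6)(x-8))=A/(x-6) + B/(x-8)
A=-1/2, B=1/2
∫ [-1/2· 1/(x-6) + 1/2· 1/(x-8)] dx
=(1/2)[ln|x-8| - ln|x-6|] + C

Answer: (1/2)·ln|(x-8)/(x-6)| + C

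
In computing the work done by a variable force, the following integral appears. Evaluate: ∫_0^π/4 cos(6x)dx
Antiderivative: sin(6x)/6
Evaluate at bounds: [sin(6·π/4)/6] - [sin(6·0)/6]
=((-1) - (0))/6=-1/6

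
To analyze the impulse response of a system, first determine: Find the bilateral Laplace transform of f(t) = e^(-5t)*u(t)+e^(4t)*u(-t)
For e^(-5t) * u(t): L = 1/(s + 5), Re(s) > -5
For e^(4t) * u(-t): L = -1/(s-4), Re(s) < 4
Combined: F(s) = 1/(s + 5) - 1/(s-4), -5 < Re(s) < 4

Answer: 1/(s + 5) - 1/(s-4), ROC: -5 < Re(s) < 4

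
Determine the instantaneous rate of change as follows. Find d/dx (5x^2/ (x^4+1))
Quotient rule: (f/g)'=(f'g - fg')/g²
f=5x^2, f'=10x
g=x^4+1, g'=4x^3

Answer: (10x·(x^4+1)-20x^5)/(x^4+1)²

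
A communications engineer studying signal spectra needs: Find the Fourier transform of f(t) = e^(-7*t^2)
The Fourier transform of a Gaussian e^(-a * t^2) is sqrt(pi/a) * e^(-omega^2/(4a)).
With a=7: F(omega)=sqrt(pi/7) * e^(-omega^2/28)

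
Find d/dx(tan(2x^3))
Chain rule: d/dx[tan(u)] = sec²(u)·u' where u = 2x^3
u' = 6x^2

Answer: 6x^2·sec²(2x^3)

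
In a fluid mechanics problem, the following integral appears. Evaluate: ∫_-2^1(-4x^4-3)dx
Step 1: Find antiderivative F(x)=(-4/5)x^5-3x
Step 2: F(1) - F(-2)=-19/5 - (158/5)=-177/5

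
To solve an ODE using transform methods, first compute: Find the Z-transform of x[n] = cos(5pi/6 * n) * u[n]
Z{cos(w0 * n) * u[n]}=z(z - cos(w0))/(z^2 - 2z * cos(w0) + 1)
With w0=5pi/6: X(z)=z(z - cos(5pi/6))/(z^2 - 2z * cos(5pi/6) + 1)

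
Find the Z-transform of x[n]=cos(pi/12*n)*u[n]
Z{cos(w0*n)*u[n]} = z(z - cos(w0))/(z^2 - 2z*cos(w0) + 1)
With w0 = pi/12: X(z) = z(z - cos(pi/12))/(z^2 - 2z*cos(pi/12) + 1)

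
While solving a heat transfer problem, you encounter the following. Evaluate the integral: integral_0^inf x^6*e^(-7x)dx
This is a Gamma integral. Substitute u=7x (du=7 dx):
integral_0^inf x^6 * e^(-7x) dx=(1/7^7) integral_0^inf u^6 * e^(-u) du
=Gamma(7)/7^7=6!/7^7=720/823543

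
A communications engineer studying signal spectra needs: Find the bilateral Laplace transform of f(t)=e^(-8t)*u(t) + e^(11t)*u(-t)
For e^(-8t)*u(t): L = 1/(s+8), Re(s) > -8
For e^(11t)*u(-t): L = -1/(s-11), Re(s) < 11
Combined: F(s) = 1/(s+8)-1/(s-11), -8 < Re(s) < 11

Answer: 1/(s+8)-1/(s-11), ROC: -8 < Re(s) < 11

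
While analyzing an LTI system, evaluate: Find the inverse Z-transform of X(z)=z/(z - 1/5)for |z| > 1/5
Standard pair: z/(z-a) <-> a^n*u[n] for causal signals
With a = 1/5: x[n] = (1/5)^n*u[n]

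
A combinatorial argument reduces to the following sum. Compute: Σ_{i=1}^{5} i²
Using formula: Σ i^2 = n(n+1)(2n+1)/6 = 5·6·11/6 = 55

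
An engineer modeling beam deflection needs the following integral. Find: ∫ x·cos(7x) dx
By parts: u=x, dv=cos(7x) dx
du=dx, v=sin(7x)/7
=x·sin(7x)/7+cos(7x)/7²+C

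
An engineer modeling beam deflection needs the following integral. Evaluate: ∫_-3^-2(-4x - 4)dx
Step 1: Find antiderivative F(x)=-2x^2 - 4x
Step 2: F(-2) - F(-3)=0 - (-6)=6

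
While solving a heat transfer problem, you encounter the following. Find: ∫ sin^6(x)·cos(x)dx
Let u = sin(x), du = cos(x) dx
∫ u^6 du = u^7/7+C

Answer: sin^7(x)/7+C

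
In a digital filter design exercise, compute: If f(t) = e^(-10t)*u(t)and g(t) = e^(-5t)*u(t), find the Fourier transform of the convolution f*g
By the convolution theorem: F{f*g}=F(omega)*G(omega)
F(omega)=1/(10+j*omega), G(omega)=1/(5+j*omega)
F{f*g}=1/((10+j*omega)(5+j*omega))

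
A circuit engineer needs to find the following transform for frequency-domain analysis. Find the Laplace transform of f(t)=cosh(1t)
L{cosh(at)}=s/(s²-a²)
L{cosh(1t)}=s/(s²-1)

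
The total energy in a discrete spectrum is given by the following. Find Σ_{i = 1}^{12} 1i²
= 1·n(n+1)(2n+1)/6 = 1·12·13·25/6 = 650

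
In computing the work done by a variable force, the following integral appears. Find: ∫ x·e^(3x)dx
Integration by parts: u = x, dv = e^(3x) dx
du = dx, v = e^(3x)/3
= x·e^(3x)/3 - ∫ e^(3x)/3 dx
= x·e^(3x)/3 - e^(3x)/9+C

Answer: e^(3x)(x/3-1/9)+C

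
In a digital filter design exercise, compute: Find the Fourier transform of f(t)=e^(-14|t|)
Using the standard pair: F{e^(-a|t|)}=2a/(a^2 + omega^2)
With a=14: F(omega)=28/(196 + omega^2)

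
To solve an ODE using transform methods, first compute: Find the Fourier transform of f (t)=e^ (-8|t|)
Using the standard pair: F{e^(-a|t|)}=2a/(a^2+omega^2)
With a=8: F(omega)=16/(64+omega^2)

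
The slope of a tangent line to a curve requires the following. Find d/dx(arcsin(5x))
d/dx[arcsin(u)] = u'/√(1-u²), u = 5x, u' = 5

Answer: 5/√(1 - 25x²)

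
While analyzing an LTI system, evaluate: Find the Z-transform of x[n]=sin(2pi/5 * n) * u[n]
Z{sin(w0*n)*u[n]} = z*sin(w0)/(z^2-2z*cos(w0)+1)
With w0 = 2pi/5: X(z) = z*sin(2pi/5)/(z^2-2z*cos(2pi/5)+1)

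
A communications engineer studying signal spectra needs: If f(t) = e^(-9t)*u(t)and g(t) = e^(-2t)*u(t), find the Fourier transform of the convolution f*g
By the convolution theorem: F{f*g} = F(omega)*G(omega)
F(omega) = 1/(9+j*omega), G(omega) = 1/(2+j*omega)
F{f*g} = 1/((9+j*omega)(2+j*omega))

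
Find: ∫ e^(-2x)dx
Since d/dx[e^(-2x)]=-2e^(-2x), we get -1/2 e^(-2x)+C

Answer: (-1/2)e^(-2x)+C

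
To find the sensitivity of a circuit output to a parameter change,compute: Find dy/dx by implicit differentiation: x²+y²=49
Differentiate both sides: 2x+2y·(dy/dx)=0
Solve: dy/dx=-2x/(2y)=-x/y

Answer: dy/dx=-x/y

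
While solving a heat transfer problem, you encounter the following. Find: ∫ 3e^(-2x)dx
Since d/dx[e^(-2x)] = -2e^(-2x), we get -3/2 e^(-2x) + C

Answer: (-3/2)e^(-2x) + C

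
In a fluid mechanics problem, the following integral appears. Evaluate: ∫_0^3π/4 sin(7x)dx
Antiderivative: -cos(7x)/7
Evaluate at bounds: [-cos(7·3π/4)/7] - [-cos(7·0)/7]
= (-(-√2/2) + (1))/7 = 1/7 + √2/14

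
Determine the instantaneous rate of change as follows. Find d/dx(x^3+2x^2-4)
Power rule: d/dx(ax^n) = n·a·x^(n-1)
Term by term: 3·x^2 + 4·x

Answer: 3x^2 + 4x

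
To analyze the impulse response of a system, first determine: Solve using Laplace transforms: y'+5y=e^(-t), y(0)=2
Take L: sY - 2 + 5Y=1/(s + 1)
Y(s + 5)=1/(s + 1) + 2
Y=1/((s + 1)(s + 5)) + 2/(s + 5)
Partial fractions: 1/((s + 1)(s + 5))=(1/4)/(s + 1) - (1/4)/(s + 5)
So Y=(1/4)/(s + 1) + (7/4)/(s + 5)
Inverse Laplace transform (L^(-1){1/(s + 1)}=e^(-t), L^(-1){1/(s + 5)}=e^(-5t)):

Answer: y(t)=(1/4)·e^(-t) + (7/4)·e^(-5t)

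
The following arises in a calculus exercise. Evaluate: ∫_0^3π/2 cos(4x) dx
Antiderivative: sin(4x)/4
Evaluate at bounds: [sin(4·3π/2)/4] - [sin(4·0)/4]
= ((0) - (0))/4 = 0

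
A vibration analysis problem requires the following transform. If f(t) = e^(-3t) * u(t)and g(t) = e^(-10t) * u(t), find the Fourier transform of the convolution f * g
By the convolution theorem: F{f * g} = F(omega) * G(omega)
F(omega) = 1/(3 + j * omega), G(omega) = 1/(10 + j * omega)
F{f * g} = 1/((3 + j * omega)(10 + j * omega))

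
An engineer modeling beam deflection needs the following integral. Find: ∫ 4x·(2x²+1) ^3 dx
Let u = 2x² + 1, du = 4x dx
∫ u^3 du = u^4/4 + C

Answer: (2x² + 1)^4/4 + C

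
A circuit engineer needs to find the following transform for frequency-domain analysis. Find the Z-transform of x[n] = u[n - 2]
Using the time-shift property: Z{u[n-2]}=z^(-2)*z/(z-1)
=z^(-1)/(z-1)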